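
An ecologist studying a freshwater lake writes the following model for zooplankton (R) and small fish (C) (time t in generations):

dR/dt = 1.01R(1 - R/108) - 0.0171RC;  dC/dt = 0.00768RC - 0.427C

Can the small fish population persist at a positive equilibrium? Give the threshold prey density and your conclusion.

Threshold R = 55.6; K > 55.6, so yes, the predator persists.

The predator equation gives dC/dt > 0 only when R > 0.427/0.00768 = 55.6.
Without the predator, R → K = 108. Since 108 > 55.6, the predator can invade and persist.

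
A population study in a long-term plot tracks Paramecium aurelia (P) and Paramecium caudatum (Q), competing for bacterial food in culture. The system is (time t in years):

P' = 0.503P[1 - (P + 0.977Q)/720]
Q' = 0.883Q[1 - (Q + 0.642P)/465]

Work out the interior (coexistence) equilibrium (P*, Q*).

Setting both brackets to zero gives the nullclines P + 0.977Q = 720 and 0.642P + Q = 465.
Substituting Q = 465 - 0.642P into the first: P(1 - 0.977·0.642) = 720 - 0.977·465.
So P* = 266/0.373 = 713, and then Q* = 465 - 0.642·713 = 7.4.

P* ≈ 713, Q* ≈ 7.4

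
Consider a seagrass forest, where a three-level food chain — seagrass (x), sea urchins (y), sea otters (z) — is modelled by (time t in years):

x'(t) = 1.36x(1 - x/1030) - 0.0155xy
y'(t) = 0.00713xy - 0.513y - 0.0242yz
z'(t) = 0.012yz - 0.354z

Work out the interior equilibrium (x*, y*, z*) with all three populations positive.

x* ≈ 684, y* ≈ 29.5, z* ≈ 180

From dz/dt = 0: 0.012y* = 0.354, so y* = 29.5.
From dx/dt = 0: 1.36(1 - x*/1030) = 0.0155·29.5, giving x* = 1030·(1 - 0.336) = 684.
From dy/dt = 0: 0.00713·684 - 0.513 = 0.0242z*, so z* = 4.36/0.0242 = 180.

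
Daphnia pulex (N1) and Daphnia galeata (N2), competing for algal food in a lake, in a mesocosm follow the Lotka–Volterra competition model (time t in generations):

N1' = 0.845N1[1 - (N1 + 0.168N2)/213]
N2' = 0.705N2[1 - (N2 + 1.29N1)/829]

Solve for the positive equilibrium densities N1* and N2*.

N1* ≈ 94.1, N2* ≈ 708

Setting both brackets to zero gives the nullclines N1 + 0.168N2 = 213 and 1.29N1 + N2 = 829.
Substituting N2 = 829 - 1.29N1 into the first: N1(1 - 0.168·1.29) = 213 - 0.168·829.
So N1* = 73.7/0.783 = 94.1, and then N2* = 829 - 1.29·94.1 = 708.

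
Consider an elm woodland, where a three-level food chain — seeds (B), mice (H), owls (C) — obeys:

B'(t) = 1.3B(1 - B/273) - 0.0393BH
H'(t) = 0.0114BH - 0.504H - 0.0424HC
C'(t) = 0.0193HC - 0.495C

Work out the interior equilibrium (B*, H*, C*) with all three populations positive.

From dC/dt = 0: 0.0193H* = 0.495, so H* = 25.6.
From dB/dt = 0: 1.3(1 - B*/273) = 0.0393·25.6, giving B* = 273·(1 - 0.775) = 61.3.
From dH/dt = 0: 0.0114·61.3 - 0.504 = 0.0424C*, so C* = 0.195/0.0424 = 4.6.

B* ≈ 61.3, H* ≈ 25.6, C* ≈ 4.6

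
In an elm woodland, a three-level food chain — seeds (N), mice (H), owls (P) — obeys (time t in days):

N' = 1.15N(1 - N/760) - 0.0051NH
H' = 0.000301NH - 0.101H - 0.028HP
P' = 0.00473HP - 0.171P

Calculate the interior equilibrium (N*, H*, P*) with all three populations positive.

N* ≈ 638, H* ≈ 36.2, P* ≈ 3.25

From dP/dt = 0: 0.00473H* = 0.171, so H* = 36.2.
From dN/dt = 0: 1.15(1 - N*/760) = 0.0051·36.2, giving N* = 760·(1 - 0.16) = 638.
From dH/dt = 0: 0.000301·638 - 0.101 = 0.028P*, so P* = 0.0911/0.028 = 3.25.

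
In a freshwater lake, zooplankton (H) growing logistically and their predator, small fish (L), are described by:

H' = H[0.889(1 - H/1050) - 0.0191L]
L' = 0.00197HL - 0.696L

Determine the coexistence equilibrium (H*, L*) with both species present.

H* ≈ 353, L* ≈ 30.9

From dL/dt = 0 with L > 0: 0.00197H* = 0.696, so H* = 353.
Substitute into dH/dt = 0: 0.889(1 - 353/1050) = 0.0191L*.
The bracket is 0.664, giving L* = 0.59/0.0191 = 30.9.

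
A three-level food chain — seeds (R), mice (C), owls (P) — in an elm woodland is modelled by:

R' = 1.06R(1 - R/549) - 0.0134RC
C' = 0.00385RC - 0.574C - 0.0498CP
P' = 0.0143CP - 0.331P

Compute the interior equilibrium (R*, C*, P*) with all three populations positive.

R* ≈ 388, C* ≈ 23.1, P* ≈ 18.5

From dP/dt = 0: 0.0143C* = 0.331, so C* = 23.1.
From dR/dt = 0: 1.06(1 - R*/549) = 0.0134·23.1, giving R* = 549·(1 - 0.293) = 388.
From dC/dt = 0: 0.00385·388 - 0.574 = 0.0498P*, so P* = 0.921/0.0498 = 18.5.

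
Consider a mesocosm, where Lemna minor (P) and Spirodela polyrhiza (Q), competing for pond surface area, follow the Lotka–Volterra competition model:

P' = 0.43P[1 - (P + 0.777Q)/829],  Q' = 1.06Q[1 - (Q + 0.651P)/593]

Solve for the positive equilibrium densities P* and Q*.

P* ≈ 745, Q* ≈ 108

Setting both brackets to zero gives the nullclines P + 0.777Q = 829 and 0.651P + Q = 593.
Substituting Q = 593 - 0.651P into the first: P(1 - 0.777·0.651) = 829 - 0.777·593.
So P* = 368/0.494 = 745, and then Q* = 593 - 0.651·745 = 108.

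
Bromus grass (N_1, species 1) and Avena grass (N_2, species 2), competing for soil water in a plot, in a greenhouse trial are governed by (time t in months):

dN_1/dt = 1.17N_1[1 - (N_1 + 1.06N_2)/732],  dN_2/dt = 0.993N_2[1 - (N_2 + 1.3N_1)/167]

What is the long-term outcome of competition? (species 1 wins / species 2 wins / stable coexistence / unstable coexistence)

species 1 excludes species 2

Compare the nullcline intercepts: K1/α12 = 732/1.06 = 691 > K2 = 167; K2/α21 = 167/1.3 = 128 < K1 = 732.
Since the inequalities point opposite ways, species 1 can invade but species 2 cannot.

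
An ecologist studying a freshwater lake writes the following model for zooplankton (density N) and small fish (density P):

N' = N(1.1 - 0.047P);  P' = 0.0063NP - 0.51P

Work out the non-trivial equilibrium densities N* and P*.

Set dP/dt = 0 with P > 0: 0.0063N - 0.51 = 0, so N* = 0.51/0.0063 = 81.
Set dN/dt = 0 with N > 0: 1.1 - 0.047P = 0, so P* = 1.1/0.047 = 23.4.

N* ≈ 81, P* ≈ 23.4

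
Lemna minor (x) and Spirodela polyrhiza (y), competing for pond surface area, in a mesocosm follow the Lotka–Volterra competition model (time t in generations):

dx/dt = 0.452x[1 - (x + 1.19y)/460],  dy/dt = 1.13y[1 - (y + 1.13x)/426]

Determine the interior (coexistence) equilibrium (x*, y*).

x* ≈ 136, y* ≈ 272

Setting both brackets to zero gives the nullclines x + 1.19y = 460 and 1.13x + y = 426.
Substituting y = 426 - 1.13x into the first: x(1 - 1.19·1.13) = 460 - 1.19·426.
So x* = -46.9/-0.345 = 136, and then y* = 426 - 1.13·136 = 272.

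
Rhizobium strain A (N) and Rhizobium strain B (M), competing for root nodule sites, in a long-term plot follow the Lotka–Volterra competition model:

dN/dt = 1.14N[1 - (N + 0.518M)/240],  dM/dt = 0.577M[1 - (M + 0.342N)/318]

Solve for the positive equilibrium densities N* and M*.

N* ≈ 91.5, M* ≈ 287

Setting both brackets to zero gives the nullclines N + 0.518M = 240 and 0.342N + M = 318.
Substituting M = 318 - 0.342N into the first: N(1 - 0.518·0.342) = 240 - 0.518·318.
So N* = 75.3/0.823 = 91.5, and then M* = 318 - 0.342·91.5 = 287.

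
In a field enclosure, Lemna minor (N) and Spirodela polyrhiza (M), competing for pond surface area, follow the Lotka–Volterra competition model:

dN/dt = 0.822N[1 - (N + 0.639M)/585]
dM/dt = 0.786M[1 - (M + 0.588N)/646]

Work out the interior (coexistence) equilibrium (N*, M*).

N* ≈ 276, M* ≈ 484

Setting both brackets to zero gives the nullclines N + 0.639M = 585 and 0.588N + M = 646.
Substituting M = 646 - 0.588N into the first: N(1 - 0.639·0.588) = 585 - 0.639·646.
So N* = 172/0.624 = 276, and then M* = 646 - 0.588·276 = 484.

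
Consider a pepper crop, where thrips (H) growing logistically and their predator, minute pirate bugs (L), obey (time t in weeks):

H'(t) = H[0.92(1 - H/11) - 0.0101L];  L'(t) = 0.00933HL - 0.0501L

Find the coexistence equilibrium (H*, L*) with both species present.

H* ≈ 5.37, L* ≈ 46.6

From dL/dt = 0 with L > 0: 0.00933H* = 0.0501, so H* = 5.37.
Substitute into dH/dt = 0: 0.92(1 - 5.37/11) = 0.0101L*.
The bracket is 0.512, giving L* = 0.471/0.0101 = 46.6.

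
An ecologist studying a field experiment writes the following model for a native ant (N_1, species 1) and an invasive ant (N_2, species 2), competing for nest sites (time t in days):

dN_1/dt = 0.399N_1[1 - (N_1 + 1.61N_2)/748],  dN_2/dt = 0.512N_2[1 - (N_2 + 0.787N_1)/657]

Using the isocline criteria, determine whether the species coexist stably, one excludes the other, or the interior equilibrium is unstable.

Compare the nullcline intercepts: K1/α12 = 748/1.61 = 465 < K2 = 657; K2/α21 = 657/0.787 = 835 > K1 = 748.
Since the inequalities point opposite ways, species 2 can invade but species 1 cannot.

species 2 excludes species 1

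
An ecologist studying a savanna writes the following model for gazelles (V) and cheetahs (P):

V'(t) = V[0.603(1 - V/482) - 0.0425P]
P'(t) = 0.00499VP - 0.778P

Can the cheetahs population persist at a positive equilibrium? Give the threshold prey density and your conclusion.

The predator equation gives dP/dt > 0 only when V > 0.778/0.00499 = 156.
Without the predator, V → K = 482. Since 482 > 156, the predator can invade and persist.

Threshold V = 156; K > 156, so yes, the predator persists.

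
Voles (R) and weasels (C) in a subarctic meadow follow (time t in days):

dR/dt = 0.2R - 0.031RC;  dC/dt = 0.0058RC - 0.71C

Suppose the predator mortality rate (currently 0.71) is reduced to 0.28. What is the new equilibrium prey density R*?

R* ≈ 48.3

At the interior fixed point, setting dC/dt = 0 with C > 0 fixes R* = (predator death rate)/(RC coefficient) — independent of the other coefficients.
With the change, R* = 0.28/0.0058 = 48.3; it falls from 122.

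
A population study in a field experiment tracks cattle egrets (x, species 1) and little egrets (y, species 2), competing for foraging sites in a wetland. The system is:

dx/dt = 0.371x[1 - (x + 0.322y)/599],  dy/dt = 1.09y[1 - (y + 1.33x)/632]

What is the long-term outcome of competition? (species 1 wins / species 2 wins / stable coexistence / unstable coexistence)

species 1 excludes species 2

Compare the nullcline intercepts: K1/α12 = 599/0.322 = 1860 > K2 = 632; K2/α21 = 632/1.33 = 475 < K1 = 599.
Since the inequalities point opposite ways, species 1 can invade but species 2 cannot.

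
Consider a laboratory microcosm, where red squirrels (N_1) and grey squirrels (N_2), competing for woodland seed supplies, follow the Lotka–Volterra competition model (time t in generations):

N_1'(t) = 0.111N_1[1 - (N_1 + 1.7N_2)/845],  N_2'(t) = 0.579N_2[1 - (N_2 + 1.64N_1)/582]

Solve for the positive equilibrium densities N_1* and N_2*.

Setting both brackets to zero gives the nullclines N_1 + 1.7N_2 = 845 and 1.64N_1 + N_2 = 582.
Substituting N_2 = 582 - 1.64N_1 into the first: N_1(1 - 1.7·1.64) = 845 - 1.7·582.
So N_1* = -144/-1.79 = 80.8, and then N_2* = 582 - 1.64·80.8 = 450.

N_1* ≈ 80.8, N_2* ≈ 450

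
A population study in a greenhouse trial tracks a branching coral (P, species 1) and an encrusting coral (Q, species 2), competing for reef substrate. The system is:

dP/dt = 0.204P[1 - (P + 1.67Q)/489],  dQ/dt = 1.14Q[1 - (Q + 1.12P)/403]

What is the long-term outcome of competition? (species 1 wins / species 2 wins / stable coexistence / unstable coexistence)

unstable coexistence (outcome depends on initial conditions)

Compare the nullcline intercepts: K1/α12 = 489/1.67 = 293 < K2 = 403; K2/α21 = 403/1.12 = 360 < K1 = 489.
Since both are reversed, neither can invade when rare; the interior point is a saddle.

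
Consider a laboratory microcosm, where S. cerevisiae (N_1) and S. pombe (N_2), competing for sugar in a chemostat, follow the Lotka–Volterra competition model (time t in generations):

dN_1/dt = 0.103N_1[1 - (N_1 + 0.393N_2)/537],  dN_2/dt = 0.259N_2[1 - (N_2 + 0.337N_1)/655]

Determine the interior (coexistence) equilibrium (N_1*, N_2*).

Setting both brackets to zero gives the nullclines N_1 + 0.393N_2 = 537 and 0.337N_1 + N_2 = 655.
Substituting N_2 = 655 - 0.337N_1 into the first: N_1(1 - 0.393·0.337) = 537 - 0.393·655.
So N_1* = 280/0.868 = 322, and then N_2* = 655 - 0.337·322 = 546.

N_1* ≈ 322, N_2* ≈ 546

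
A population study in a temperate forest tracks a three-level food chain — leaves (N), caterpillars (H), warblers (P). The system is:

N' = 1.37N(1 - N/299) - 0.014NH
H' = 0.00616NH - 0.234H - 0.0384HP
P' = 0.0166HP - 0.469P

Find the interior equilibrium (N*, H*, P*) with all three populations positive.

N* ≈ 213, H* ≈ 28.3, P* ≈ 28

From dP/dt = 0: 0.0166H* = 0.469, so H* = 28.3.
From dN/dt = 0: 1.37(1 - N*/299) = 0.014·28.3, giving N* = 299·(1 - 0.289) = 213.
From dH/dt = 0: 0.00616·213 - 0.234 = 0.0384P*, so P* = 1.08/0.0384 = 28.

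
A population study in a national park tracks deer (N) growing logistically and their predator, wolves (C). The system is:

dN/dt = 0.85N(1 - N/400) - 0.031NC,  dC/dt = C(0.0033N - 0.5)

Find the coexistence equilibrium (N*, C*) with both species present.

N* ≈ 152, C* ≈ 17

From dC/dt = 0 with C > 0: 0.0033N* = 0.5, so N* = 152.
Substitute into dN/dt = 0: 0.85(1 - 152/400) = 0.031C*.
The bracket is 0.621, giving C* = 0.528/0.031 = 17.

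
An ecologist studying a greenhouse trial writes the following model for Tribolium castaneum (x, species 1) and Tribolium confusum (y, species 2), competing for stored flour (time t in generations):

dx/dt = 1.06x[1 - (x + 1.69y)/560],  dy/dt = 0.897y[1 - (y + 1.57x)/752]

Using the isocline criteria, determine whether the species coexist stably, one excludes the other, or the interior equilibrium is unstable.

Compare the nullcline intercepts: K1/α12 = 560/1.69 = 331 < K2 = 752; K2/α21 = 752/1.57 = 479 < K1 = 560.
Since both are reversed, neither can invade when rare; the interior point is a saddle.

unstable coexistence (outcome depends on initial conditions)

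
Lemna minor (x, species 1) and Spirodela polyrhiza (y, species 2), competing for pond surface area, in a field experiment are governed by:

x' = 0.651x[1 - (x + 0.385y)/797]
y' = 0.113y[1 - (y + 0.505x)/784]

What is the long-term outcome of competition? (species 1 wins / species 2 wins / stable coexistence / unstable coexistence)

stable coexistence

Compare the nullcline intercepts: K1/α12 = 797/0.385 = 2070 > K2 = 784; K2/α21 = 784/0.505 = 1550 > K1 = 797.
Since both inequalities hold, each species can invade when rare, so the interior equilibrium is stable.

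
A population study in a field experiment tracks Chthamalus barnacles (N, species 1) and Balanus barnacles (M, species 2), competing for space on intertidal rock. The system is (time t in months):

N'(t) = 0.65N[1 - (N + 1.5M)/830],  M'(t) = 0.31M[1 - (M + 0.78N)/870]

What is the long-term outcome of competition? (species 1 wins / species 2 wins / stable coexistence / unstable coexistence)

species 2 excludes species 1

Compare the nullcline intercepts: K1/α12 = 830/1.5 = 553 < K2 = 870; K2/α21 = 870/0.78 = 1120 > K1 = 830.
Since the inequalities point opposite ways, species 2 can invade but species 1 cannot.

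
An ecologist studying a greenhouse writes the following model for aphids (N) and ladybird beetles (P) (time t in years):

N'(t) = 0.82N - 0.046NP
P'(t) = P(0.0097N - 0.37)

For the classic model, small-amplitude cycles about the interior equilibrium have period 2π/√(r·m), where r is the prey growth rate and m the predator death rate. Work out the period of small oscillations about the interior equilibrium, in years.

Here r = 0.82 and m = 0.37, so r·m = 0.303.
ω = √0.303 = 0.551 per year, hence T = 2π/ω ≈ 11.4 years.

T ≈ 11.4 years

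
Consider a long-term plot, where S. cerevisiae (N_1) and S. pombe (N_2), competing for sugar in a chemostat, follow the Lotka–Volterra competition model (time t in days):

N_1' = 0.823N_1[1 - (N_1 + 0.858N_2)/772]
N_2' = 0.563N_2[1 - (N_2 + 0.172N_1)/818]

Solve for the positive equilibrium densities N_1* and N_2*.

Setting both brackets to zero gives the nullclines N_1 + 0.858N_2 = 772 and 0.172N_1 + N_2 = 818.
Substituting N_2 = 818 - 0.172N_1 into the first: N_1(1 - 0.858·0.172) = 772 - 0.858·818.
So N_1* = 70.2/0.852 = 82.3, and then N_2* = 818 - 0.172·82.3 = 804.

N_1* ≈ 82.3, N_2* ≈ 804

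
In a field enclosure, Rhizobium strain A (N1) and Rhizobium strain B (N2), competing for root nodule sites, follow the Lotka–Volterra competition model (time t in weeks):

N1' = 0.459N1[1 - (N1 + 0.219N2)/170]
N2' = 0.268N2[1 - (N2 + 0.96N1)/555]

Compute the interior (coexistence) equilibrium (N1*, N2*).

N1* ≈ 61.4, N2* ≈ 496

Setting both brackets to zero gives the nullclines N1 + 0.219N2 = 170 and 0.96N1 + N2 = 555.
Substituting N2 = 555 - 0.96N1 into the first: N1(1 - 0.219·0.96) = 170 - 0.219·555.
So N1* = 48.5/0.79 = 61.4, and then N2* = 555 - 0.96·61.4 = 496.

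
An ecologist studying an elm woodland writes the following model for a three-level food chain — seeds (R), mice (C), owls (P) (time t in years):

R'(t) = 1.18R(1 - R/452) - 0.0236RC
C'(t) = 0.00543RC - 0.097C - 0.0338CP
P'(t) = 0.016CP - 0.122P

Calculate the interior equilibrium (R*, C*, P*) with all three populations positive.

From dP/dt = 0: 0.016C* = 0.122, so C* = 7.62.
From dR/dt = 0: 1.18(1 - R*/452) = 0.0236·7.62, giving R* = 452·(1 - 0.152) = 383.
From dC/dt = 0: 0.00543·383 - 0.097 = 0.0338P*, so P* = 1.98/0.0338 = 58.7.

R* ≈ 383, C* ≈ 7.62, P* ≈ 58.7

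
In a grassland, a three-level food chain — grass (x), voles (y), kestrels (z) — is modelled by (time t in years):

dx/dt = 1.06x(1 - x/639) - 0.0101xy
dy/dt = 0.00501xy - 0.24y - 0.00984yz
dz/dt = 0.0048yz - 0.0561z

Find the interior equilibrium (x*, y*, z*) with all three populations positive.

x* ≈ 568, y* ≈ 11.7, z* ≈ 265

From dz/dt = 0: 0.0048y* = 0.0561, so y* = 11.7.
From dx/dt = 0: 1.06(1 - x*/639) = 0.0101·11.7, giving x* = 639·(1 - 0.111) = 568.
From dy/dt = 0: 0.00501·568 - 0.24 = 0.00984z*, so z* = 2.6/0.00984 = 265.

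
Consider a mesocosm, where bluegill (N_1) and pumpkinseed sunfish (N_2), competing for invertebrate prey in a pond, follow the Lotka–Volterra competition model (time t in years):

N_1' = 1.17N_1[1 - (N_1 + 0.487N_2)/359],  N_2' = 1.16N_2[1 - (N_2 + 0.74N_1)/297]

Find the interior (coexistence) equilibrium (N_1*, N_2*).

Setting both brackets to zero gives the nullclines N_1 + 0.487N_2 = 359 and 0.74N_1 + N_2 = 297.
Substituting N_2 = 297 - 0.74N_1 into the first: N_1(1 - 0.487·0.74) = 359 - 0.487·297.
So N_1* = 214/0.64 = 335, and then N_2* = 297 - 0.74·335 = 49.

N_1* ≈ 335, N_2* ≈ 49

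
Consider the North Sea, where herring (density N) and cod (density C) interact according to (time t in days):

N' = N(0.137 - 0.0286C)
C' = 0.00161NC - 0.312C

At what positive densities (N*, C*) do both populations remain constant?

N* ≈ 194, C* ≈ 4.79

Set dC/dt = 0 with C > 0: 0.00161N - 0.312 = 0, so N* = 0.312/0.00161 = 194.
Set dN/dt = 0 with N > 0: 0.137 - 0.0286C = 0, so C* = 0.137/0.0286 = 4.79.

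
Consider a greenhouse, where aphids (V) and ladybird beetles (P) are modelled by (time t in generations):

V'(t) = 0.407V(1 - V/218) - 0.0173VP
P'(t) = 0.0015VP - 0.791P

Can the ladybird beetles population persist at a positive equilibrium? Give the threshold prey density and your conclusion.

The predator equation gives dP/dt > 0 only when V > 0.791/0.0015 = 527.
Without the predator, V → K = 218. Since 218 < 527, the predator cannot invade.

Threshold V = 527; K < 527, so no, the predator goes extinct.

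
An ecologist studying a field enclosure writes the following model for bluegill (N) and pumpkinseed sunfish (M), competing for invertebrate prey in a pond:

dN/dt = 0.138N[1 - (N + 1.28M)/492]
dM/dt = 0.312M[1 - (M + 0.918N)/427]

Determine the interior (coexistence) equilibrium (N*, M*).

N* ≈ 312, M* ≈ 141

Setting both brackets to zero gives the nullclines N + 1.28M = 492 and 0.918N + M = 427.
Substituting M = 427 - 0.918N into the first: N(1 - 1.28·0.918) = 492 - 1.28·427.
So N* = -54.6/-0.175 = 312, and then M* = 427 - 0.918·312 = 141.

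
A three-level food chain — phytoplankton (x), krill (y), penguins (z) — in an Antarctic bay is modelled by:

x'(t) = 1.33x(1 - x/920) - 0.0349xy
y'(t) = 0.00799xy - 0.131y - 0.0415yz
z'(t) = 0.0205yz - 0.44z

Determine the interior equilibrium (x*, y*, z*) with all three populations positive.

x* ≈ 402, y* ≈ 21.5, z* ≈ 74.2

From dz/dt = 0: 0.0205y* = 0.44, so y* = 21.5.
From dx/dt = 0: 1.33(1 - x*/920) = 0.0349·21.5, giving x* = 920·(1 - 0.563) = 402.
From dy/dt = 0: 0.00799·402 - 0.131 = 0.0415z*, so z* = 3.08/0.0415 = 74.2.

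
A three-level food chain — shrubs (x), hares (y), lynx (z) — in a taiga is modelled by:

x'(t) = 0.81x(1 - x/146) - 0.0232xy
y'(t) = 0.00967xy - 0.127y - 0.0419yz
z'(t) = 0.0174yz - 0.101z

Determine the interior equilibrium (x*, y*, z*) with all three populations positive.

From dz/dt = 0: 0.0174y* = 0.101, so y* = 5.8.
From dx/dt = 0: 0.81(1 - x*/146) = 0.0232·5.8, giving x* = 146·(1 - 0.166) = 122.
From dy/dt = 0: 0.00967·122 - 0.127 = 0.0419z*, so z* = 1.05/0.0419 = 25.1.

x* ≈ 122, y* ≈ 5.8, z* ≈ 25.1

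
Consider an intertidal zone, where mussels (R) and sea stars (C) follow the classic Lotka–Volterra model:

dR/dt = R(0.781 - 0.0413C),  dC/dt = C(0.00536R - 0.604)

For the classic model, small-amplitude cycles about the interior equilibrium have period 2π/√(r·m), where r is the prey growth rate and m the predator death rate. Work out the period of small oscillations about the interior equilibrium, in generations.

T ≈ 9.15 generations

Here r = 0.781 and m = 0.604, so r·m = 0.472.
ω = √0.472 = 0.687 per generation, hence T = 2π/ω ≈ 9.15 generations.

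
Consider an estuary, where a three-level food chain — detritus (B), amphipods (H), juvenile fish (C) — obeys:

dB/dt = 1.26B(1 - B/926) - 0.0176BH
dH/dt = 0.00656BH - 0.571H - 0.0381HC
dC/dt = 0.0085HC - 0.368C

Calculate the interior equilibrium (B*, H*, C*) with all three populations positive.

B* ≈ 366, H* ≈ 43.3, C* ≈ 48

From dC/dt = 0: 0.0085H* = 0.368, so H* = 43.3.
From dB/dt = 0: 1.26(1 - B*/926) = 0.0176·43.3, giving B* = 926·(1 - 0.605) = 366.
From dH/dt = 0: 0.00656·366 - 0.571 = 0.0381C*, so C* = 1.83/0.0381 = 48.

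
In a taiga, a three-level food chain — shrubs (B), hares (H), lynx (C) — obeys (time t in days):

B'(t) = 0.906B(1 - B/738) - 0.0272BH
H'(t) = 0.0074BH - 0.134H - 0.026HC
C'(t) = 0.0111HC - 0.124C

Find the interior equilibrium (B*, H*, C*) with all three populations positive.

From dC/dt = 0: 0.0111H* = 0.124, so H* = 11.2.
From dB/dt = 0: 0.906(1 - B*/738) = 0.0272·11.2, giving B* = 738·(1 - 0.335) = 490.
From dH/dt = 0: 0.0074·490 - 0.134 = 0.026C*, so C* = 3.5/0.026 = 134.

B* ≈ 490, H* ≈ 11.2, C* ≈ 134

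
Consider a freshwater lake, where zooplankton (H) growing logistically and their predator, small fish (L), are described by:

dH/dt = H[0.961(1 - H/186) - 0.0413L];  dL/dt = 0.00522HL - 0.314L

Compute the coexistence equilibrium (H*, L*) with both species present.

From dL/dt = 0 with L > 0: 0.00522H* = 0.314, so H* = 60.2.
Substitute into dH/dt = 0: 0.961(1 - 60.2/186) = 0.0413L*.
The bracket is 0.677, giving L* = 0.65/0.0413 = 15.7.

H* ≈ 60.2, L* ≈ 15.7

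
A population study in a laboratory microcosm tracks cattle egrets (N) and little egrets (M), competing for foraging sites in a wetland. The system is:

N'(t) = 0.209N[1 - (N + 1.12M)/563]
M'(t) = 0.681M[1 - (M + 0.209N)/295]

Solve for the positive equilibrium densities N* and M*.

N* ≈ 304, M* ≈ 232

Setting both brackets to zero gives the nullclines N + 1.12M = 563 and 0.209N + M = 295.
Substituting M = 295 - 0.209N into the first: N(1 - 1.12·0.209) = 563 - 1.12·295.
So N* = 233/0.766 = 304, and then M* = 295 - 0.209·304 = 232.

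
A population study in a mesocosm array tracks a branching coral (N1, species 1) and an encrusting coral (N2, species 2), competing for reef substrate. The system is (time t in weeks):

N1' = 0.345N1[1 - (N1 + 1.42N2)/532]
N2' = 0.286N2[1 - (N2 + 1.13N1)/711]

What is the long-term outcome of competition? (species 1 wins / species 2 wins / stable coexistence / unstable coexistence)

species 2 excludes species 1

Compare the nullcline intercepts: K1/α12 = 532/1.42 = 375 < K2 = 711; K2/α21 = 711/1.13 = 629 > K1 = 532.
Since the inequalities point opposite ways, species 2 can invade but species 1 cannot.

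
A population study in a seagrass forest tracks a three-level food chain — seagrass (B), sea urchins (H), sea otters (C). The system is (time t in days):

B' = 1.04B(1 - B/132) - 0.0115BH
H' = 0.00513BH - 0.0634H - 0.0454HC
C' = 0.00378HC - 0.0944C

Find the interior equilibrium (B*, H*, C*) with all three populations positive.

From dC/dt = 0: 0.00378H* = 0.0944, so H* = 25.
From dB/dt = 0: 1.04(1 - B*/132) = 0.0115·25, giving B* = 132·(1 - 0.276) = 95.5.
From dH/dt = 0: 0.00513·95.5 - 0.0634 = 0.0454C*, so C* = 0.427/0.0454 = 9.4.

B* ≈ 95.5, H* ≈ 25, C* ≈ 9.4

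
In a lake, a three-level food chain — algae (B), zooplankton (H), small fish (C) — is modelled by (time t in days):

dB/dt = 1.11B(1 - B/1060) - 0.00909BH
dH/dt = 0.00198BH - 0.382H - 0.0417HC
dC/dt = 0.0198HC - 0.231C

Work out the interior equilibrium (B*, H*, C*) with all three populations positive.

From dC/dt = 0: 0.0198H* = 0.231, so H* = 11.7.
From dB/dt = 0: 1.11(1 - B*/1060) = 0.00909·11.7, giving B* = 1060·(1 - 0.0955) = 959.
From dH/dt = 0: 0.00198·959 - 0.382 = 0.0417C*, so C* = 1.52/0.0417 = 36.4.

B* ≈ 959, H* ≈ 11.7, C* ≈ 36.4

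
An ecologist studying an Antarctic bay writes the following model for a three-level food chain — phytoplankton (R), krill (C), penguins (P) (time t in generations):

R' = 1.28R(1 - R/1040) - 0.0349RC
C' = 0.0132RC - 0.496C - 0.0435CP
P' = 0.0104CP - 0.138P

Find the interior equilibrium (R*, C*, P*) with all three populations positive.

R* ≈ 664, C* ≈ 13.3, P* ≈ 190

From dP/dt = 0: 0.0104C* = 0.138, so C* = 13.3.
From dR/dt = 0: 1.28(1 - R*/1040) = 0.0349·13.3, giving R* = 1040·(1 - 0.362) = 664.
From dC/dt = 0: 0.0132·664 - 0.496 = 0.0435P*, so P* = 8.27/0.0435 = 190.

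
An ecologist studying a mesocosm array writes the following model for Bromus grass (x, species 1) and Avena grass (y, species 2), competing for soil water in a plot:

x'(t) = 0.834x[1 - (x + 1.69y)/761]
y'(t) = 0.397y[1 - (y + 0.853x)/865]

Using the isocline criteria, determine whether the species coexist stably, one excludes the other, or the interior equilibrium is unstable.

Compare the nullcline intercepts: K1/α12 = 761/1.69 = 450 < K2 = 865; K2/α21 = 865/0.853 = 1010 > K1 = 761.
Since the inequalities point opposite ways, species 2 can invade but species 1 cannot.

species 2 excludes species 1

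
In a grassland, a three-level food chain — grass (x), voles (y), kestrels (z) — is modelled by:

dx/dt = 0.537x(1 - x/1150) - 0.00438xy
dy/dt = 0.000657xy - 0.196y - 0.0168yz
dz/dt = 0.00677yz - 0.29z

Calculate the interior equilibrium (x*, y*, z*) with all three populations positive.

x* ≈ 748, y* ≈ 42.8, z* ≈ 17.6

From dz/dt = 0: 0.00677y* = 0.29, so y* = 42.8.
From dx/dt = 0: 0.537(1 - x*/1150) = 0.00438·42.8, giving x* = 1150·(1 - 0.349) = 748.
From dy/dt = 0: 0.000657·748 - 0.196 = 0.0168z*, so z* = 0.296/0.0168 = 17.6.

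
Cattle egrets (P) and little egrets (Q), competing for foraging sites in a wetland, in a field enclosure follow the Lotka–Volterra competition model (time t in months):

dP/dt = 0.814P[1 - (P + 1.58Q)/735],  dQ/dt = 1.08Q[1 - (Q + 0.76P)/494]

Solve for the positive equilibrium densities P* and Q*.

P* ≈ 227, Q* ≈ 322

Setting both brackets to zero gives the nullclines P + 1.58Q = 735 and 0.76P + Q = 494.
Substituting Q = 494 - 0.76P into the first: P(1 - 1.58·0.76) = 735 - 1.58·494.
So P* = -45.5/-0.201 = 227, and then Q* = 494 - 0.76·227 = 322.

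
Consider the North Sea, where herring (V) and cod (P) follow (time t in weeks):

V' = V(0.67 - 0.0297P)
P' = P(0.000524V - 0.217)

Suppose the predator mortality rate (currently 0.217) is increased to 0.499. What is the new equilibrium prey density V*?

V* ≈ 952

At the interior fixed point, setting dP/dt = 0 with P > 0 fixes V* = (predator death rate)/(VP coefficient) — independent of the other coefficients.
With the change, V* = 0.499/0.000524 = 952; it rises from 414.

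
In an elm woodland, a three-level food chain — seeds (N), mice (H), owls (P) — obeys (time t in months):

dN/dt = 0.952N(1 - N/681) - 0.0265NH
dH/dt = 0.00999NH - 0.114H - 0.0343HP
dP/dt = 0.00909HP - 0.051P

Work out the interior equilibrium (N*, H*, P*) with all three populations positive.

From dP/dt = 0: 0.00909H* = 0.051, so H* = 5.61.
From dN/dt = 0: 0.952(1 - N*/681) = 0.0265·5.61, giving N* = 681·(1 - 0.156) = 575.
From dH/dt = 0: 0.00999·575 - 0.114 = 0.0343P*, so P* = 5.63/0.0343 = 164.

N* ≈ 575, H* ≈ 5.61, P* ≈ 164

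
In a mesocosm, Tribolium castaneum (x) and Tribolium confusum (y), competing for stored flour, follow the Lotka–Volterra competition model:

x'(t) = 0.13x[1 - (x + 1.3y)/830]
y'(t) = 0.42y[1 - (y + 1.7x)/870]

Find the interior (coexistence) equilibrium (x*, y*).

x* ≈ 249, y* ≈ 447

Setting both brackets to zero gives the nullclines x + 1.3y = 830 and 1.7x + y = 870.
Substituting y = 870 - 1.7x into the first: x(1 - 1.3·1.7) = 830 - 1.3·870.
So x* = -301/-1.21 = 249, and then y* = 870 - 1.7·249 = 447.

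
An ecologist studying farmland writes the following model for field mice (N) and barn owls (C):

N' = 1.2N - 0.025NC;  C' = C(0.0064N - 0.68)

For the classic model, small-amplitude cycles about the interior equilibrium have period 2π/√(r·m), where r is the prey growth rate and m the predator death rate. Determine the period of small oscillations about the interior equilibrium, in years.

Here r = 1.2 and m = 0.68, so r·m = 0.816.
ω = √0.816 = 0.903 per year, hence T = 2π/ω ≈ 6.96 years.

T ≈ 6.96 years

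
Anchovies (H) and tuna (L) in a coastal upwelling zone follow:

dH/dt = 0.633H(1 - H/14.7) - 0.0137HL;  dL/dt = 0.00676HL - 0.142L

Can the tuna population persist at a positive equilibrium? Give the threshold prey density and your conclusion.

Threshold H = 21; K < 21, so no, the predator goes extinct.

The predator equation gives dL/dt > 0 only when H > 0.142/0.00676 = 21.
Without the predator, H → K = 14.7. Since 14.7 < 21, the predator cannot invade.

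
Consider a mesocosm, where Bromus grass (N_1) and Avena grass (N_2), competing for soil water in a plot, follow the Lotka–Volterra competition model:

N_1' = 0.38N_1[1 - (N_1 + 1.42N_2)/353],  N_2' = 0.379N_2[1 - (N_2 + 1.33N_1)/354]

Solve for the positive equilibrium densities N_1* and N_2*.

Setting both brackets to zero gives the nullclines N_1 + 1.42N_2 = 353 and 1.33N_1 + N_2 = 354.
Substituting N_2 = 354 - 1.33N_1 into the first: N_1(1 - 1.42·1.33) = 353 - 1.42·354.
So N_1* = -150/-0.889 = 168, and then N_2* = 354 - 1.33·168 = 130.

N_1* ≈ 168, N_2* ≈ 130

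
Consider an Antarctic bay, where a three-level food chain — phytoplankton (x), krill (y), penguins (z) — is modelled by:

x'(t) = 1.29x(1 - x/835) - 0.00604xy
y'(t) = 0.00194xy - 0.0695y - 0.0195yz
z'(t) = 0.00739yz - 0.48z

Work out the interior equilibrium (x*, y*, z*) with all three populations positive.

From dz/dt = 0: 0.00739y* = 0.48, so y* = 65.
From dx/dt = 0: 1.29(1 - x*/835) = 0.00604·65, giving x* = 835·(1 - 0.304) = 581.
From dy/dt = 0: 0.00194·581 - 0.0695 = 0.0195z*, so z* = 1.06/0.0195 = 54.2.

x* ≈ 581, y* ≈ 65, z* ≈ 54.2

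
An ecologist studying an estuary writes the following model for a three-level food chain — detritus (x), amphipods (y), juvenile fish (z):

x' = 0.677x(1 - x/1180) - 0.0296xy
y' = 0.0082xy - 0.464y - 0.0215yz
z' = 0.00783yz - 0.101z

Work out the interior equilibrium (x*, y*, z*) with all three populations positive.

From dz/dt = 0: 0.00783y* = 0.101, so y* = 12.9.
From dx/dt = 0: 0.677(1 - x*/1180) = 0.0296·12.9, giving x* = 1180·(1 - 0.564) = 515.
From dy/dt = 0: 0.0082·515 - 0.464 = 0.0215z*, so z* = 3.75/0.0215 = 175.

x* ≈ 515, y* ≈ 12.9, z* ≈ 175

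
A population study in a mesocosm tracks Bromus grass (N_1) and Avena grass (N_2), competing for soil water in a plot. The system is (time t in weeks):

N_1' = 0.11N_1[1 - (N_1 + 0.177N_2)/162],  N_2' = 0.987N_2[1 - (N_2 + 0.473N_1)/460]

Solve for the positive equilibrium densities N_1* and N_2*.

N_1* ≈ 87.9, N_2* ≈ 418

Setting both brackets to zero gives the nullclines N_1 + 0.177N_2 = 162 and 0.473N_1 + N_2 = 460.
Substituting N_2 = 460 - 0.473N_1 into the first: N_1(1 - 0.177·0.473) = 162 - 0.177·460.
So N_1* = 80.6/0.916 = 87.9, and then N_2* = 460 - 0.473·87.9 = 418.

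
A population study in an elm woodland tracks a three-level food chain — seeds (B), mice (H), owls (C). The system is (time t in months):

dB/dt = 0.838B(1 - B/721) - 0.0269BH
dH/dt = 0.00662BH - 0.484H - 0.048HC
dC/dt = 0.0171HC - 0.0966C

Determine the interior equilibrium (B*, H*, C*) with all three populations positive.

From dC/dt = 0: 0.0171H* = 0.0966, so H* = 5.65.
From dB/dt = 0: 0.838(1 - B*/721) = 0.0269·5.65, giving B* = 721·(1 - 0.181) = 590.
From dH/dt = 0: 0.00662·590 - 0.484 = 0.048C*, so C* = 3.42/0.048 = 71.3.

B* ≈ 590, H* ≈ 5.65, C* ≈ 71.3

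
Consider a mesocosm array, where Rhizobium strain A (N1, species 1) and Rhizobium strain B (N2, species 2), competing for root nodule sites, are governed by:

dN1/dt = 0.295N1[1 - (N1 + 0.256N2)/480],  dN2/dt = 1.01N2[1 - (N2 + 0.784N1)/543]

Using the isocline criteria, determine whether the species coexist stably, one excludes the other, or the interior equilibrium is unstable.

Compare the nullcline intercepts: K1/α12 = 480/0.256 = 1880 > K2 = 543; K2/α21 = 543/0.784 = 693 > K1 = 480.
Since both inequalities hold, each species can invade when rare, so the interior equilibrium is stable.

stable coexistence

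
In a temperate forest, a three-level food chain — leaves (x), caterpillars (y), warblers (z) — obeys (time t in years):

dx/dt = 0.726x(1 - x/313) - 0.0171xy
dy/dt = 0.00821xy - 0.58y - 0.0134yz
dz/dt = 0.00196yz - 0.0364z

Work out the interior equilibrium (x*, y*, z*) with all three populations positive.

x* ≈ 176, y* ≈ 18.6, z* ≈ 64.6

From dz/dt = 0: 0.00196y* = 0.0364, so y* = 18.6.
From dx/dt = 0: 0.726(1 - x*/313) = 0.0171·18.6, giving x* = 313·(1 - 0.437) = 176.
From dy/dt = 0: 0.00821·176 - 0.58 = 0.0134z*, so z* = 0.866/0.0134 = 64.6.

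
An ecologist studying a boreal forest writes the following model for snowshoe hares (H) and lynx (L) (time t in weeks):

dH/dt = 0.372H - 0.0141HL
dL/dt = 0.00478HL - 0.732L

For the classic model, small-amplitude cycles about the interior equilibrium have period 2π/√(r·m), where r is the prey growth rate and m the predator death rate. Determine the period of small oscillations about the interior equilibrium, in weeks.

T ≈ 12 weeks

Here r = 0.372 and m = 0.732, so r·m = 0.272.
ω = √0.272 = 0.522 per week, hence T = 2π/ω ≈ 12 weeks.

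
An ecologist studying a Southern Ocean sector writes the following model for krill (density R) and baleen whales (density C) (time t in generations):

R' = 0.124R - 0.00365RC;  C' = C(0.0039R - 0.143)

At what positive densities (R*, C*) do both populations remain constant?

R* ≈ 36.7, C* ≈ 34

Set dC/dt = 0 with C > 0: 0.0039R - 0.143 = 0, so R* = 0.143/0.0039 = 36.7.
Set dR/dt = 0 with R > 0: 0.124 - 0.00365C = 0, so C* = 0.124/0.00365 = 34.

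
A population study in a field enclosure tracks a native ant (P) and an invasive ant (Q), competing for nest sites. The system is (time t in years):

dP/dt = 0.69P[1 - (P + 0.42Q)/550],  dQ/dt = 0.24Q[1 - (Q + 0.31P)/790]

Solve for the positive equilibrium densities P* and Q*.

P* ≈ 251, Q* ≈ 712

Setting both brackets to zero gives the nullclines P + 0.42Q = 550 and 0.31P + Q = 790.
Substituting Q = 790 - 0.31P into the first: P(1 - 0.42·0.31) = 550 - 0.42·790.
So P* = 218/0.87 = 251, and then Q* = 790 - 0.31·251 = 712.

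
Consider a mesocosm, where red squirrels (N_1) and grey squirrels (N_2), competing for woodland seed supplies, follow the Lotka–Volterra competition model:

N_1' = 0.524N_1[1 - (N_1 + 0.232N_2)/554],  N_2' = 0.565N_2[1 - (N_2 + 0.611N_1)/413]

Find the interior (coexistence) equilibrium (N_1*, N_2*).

Setting both brackets to zero gives the nullclines N_1 + 0.232N_2 = 554 and 0.611N_1 + N_2 = 413.
Substituting N_2 = 413 - 0.611N_1 into the first: N_1(1 - 0.232·0.611) = 554 - 0.232·413.
So N_1* = 458/0.858 = 534, and then N_2* = 413 - 0.611·534 = 86.8.

N_1* ≈ 534, N_2* ≈ 86.8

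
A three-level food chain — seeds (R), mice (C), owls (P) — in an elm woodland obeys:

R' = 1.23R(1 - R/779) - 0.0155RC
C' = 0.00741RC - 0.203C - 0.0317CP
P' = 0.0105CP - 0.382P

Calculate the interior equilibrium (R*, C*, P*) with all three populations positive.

R* ≈ 422, C* ≈ 36.4, P* ≈ 92.2

From dP/dt = 0: 0.0105C* = 0.382, so C* = 36.4.
From dR/dt = 0: 1.23(1 - R*/779) = 0.0155·36.4, giving R* = 779·(1 - 0.458) = 422.
From dC/dt = 0: 0.00741·422 - 0.203 = 0.0317P*, so P* = 2.92/0.0317 = 92.2.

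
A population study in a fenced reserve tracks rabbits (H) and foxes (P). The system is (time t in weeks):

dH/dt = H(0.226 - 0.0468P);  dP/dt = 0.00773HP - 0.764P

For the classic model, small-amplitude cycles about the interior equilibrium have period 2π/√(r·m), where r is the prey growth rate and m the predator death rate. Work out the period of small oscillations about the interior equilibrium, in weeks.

Here r = 0.226 and m = 0.764, so r·m = 0.173.
ω = √0.173 = 0.416 per week, hence T = 2π/ω ≈ 15.1 weeks.

T ≈ 15.1 weeks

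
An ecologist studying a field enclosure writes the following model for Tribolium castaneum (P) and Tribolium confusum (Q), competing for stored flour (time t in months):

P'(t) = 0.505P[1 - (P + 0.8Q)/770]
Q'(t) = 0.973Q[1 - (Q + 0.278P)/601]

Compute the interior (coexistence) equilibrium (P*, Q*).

Setting both brackets to zero gives the nullclines P + 0.8Q = 770 and 0.278P + Q = 601.
Substituting Q = 601 - 0.278P into the first: P(1 - 0.8·0.278) = 770 - 0.8·601.
So P* = 289/0.778 = 372, and then Q* = 601 - 0.278·372 = 498.

P* ≈ 372, Q* ≈ 498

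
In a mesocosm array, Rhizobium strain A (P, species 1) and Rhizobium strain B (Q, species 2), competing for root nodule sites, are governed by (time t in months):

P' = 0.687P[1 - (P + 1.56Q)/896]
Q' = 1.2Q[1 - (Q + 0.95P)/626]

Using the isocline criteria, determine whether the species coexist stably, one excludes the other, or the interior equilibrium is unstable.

unstable coexistence (outcome depends on initial conditions)

Compare the nullcline intercepts: K1/α12 = 896/1.56 = 574 < K2 = 626; K2/α21 = 626/0.95 = 659 < K1 = 896.
Since both are reversed, neither can invade when rare; the interior point is a saddle.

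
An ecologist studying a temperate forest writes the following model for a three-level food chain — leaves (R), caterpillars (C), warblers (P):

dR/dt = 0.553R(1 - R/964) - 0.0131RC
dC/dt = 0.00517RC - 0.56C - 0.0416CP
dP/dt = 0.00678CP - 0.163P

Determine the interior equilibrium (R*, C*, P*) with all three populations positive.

From dP/dt = 0: 0.00678C* = 0.163, so C* = 24.
From dR/dt = 0: 0.553(1 - R*/964) = 0.0131·24, giving R* = 964·(1 - 0.57) = 415.
From dC/dt = 0: 0.00517·415 - 0.56 = 0.0416P*, so P* = 1.59/0.0416 = 38.1.

R* ≈ 415, C* ≈ 24, P* ≈ 38.1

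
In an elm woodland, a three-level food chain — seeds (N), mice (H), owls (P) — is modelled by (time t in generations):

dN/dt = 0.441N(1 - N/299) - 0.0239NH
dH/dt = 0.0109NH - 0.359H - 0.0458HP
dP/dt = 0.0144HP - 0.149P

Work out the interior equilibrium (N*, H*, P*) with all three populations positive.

N* ≈ 131, H* ≈ 10.3, P* ≈ 23.4

From dP/dt = 0: 0.0144H* = 0.149, so H* = 10.3.
From dN/dt = 0: 0.441(1 - N*/299) = 0.0239·10.3, giving N* = 299·(1 - 0.561) = 131.
From dH/dt = 0: 0.0109·131 - 0.359 = 0.0458P*, so P* = 1.07/0.0458 = 23.4.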